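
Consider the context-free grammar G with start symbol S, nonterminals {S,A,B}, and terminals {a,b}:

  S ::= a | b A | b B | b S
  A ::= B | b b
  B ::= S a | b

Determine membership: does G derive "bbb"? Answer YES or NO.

Convert to CNF:
  S -> T1 A | T1 B | T1 S | a
  A -> S T0 | T1 T1 | b
  B -> S T0 | b
  T0 -> a
  T1 -> b

CYK table (by increasing span):
  cell(0,0) b: {A,B,T1}  orig:{A,B}
  cell(1,1) b: {A,B,T1}  orig:{A,B}
  cell(2,2) b: {A,B,T1}  orig:{A,B}
  cell(0,1) bb: {A,S}
  cell(1,2) bb: {A,S}
  cell(0,2) bbb: {S}

S ∈ T[0,2] ⇒ YES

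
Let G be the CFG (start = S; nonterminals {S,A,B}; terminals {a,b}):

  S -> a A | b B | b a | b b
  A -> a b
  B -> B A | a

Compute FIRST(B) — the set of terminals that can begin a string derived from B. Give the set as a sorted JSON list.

FIRST iteration:
[1]
  A via A→a b: +{a}
  B via B→a: +{a}
  S via S→a A: +{a}
  S via S→b B: +{b}
  S: {a,b}  A: {a}  B: {a}
[2] (stable)
  S: {a,b}  A: {a}  B: {a}

FIRST(B) = ["a"]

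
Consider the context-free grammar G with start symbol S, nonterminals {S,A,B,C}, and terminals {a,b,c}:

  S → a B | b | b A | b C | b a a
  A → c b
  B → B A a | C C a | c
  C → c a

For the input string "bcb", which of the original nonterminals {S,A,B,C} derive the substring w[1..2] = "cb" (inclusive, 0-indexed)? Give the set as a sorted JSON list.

CNF form of G:
  S -> T1 A | T1 C | T1 X5 | T2 B | b
  A -> T0 T1
  B -> B X3 | C X4 | c
  C -> T0 T2
  T0 -> c
  T1 -> b
  T2 -> a
  X3 -> A T2
  X4 -> C T2
  X5 -> T2 T2

Fill CYK table bottom-up, restricted to cells inside w[1..2]:
  [1..1]={B,T0}  "c"  orig:{B}
  [2..2]={S,T1}  "b"  orig:{S}
  [1..2]={A}  "cb"

Original NTs in T[1,2] deriving "cb": ["A"]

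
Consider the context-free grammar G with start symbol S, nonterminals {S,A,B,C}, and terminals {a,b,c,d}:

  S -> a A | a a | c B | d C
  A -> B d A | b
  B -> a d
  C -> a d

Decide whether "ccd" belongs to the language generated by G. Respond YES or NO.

Convert to CNF:
  S -> T0 C | T1 A | T1 T1 | T2 B
  A -> B X3 | b
  B -> T1 T0
  C -> T1 T0
  T0 -> d
  T1 -> a
  T2 -> c
  X3 -> T0 A

CYK fill:
  [0..0]={T2}  "c"  orig:{}
  [1..1]={T2}  "c"  orig:{}
  [2..2]={T0}  "d"  orig:{}
  [0..1]=∅  "cc"
  [1..2]=∅  "cd"
  [0..2]=∅  "ccd"

S ∉ T[0,2] ⇒ NO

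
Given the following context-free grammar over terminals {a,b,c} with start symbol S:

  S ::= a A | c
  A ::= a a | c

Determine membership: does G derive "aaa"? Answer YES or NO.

Convert to CNF:
  S -> T0 A | c
  A -> T0 T0 | c
  T0 -> a

Fill CYK table bottom-up:
  cell(0,0) a: {T0}  orig:{}
  cell(1,1) a: {T0}  orig:{}
  cell(2,2) a: {T0}  orig:{}
  cell(0,1) aa: {A}
  cell(1,2) aa: {A}
  cell(0,2) aaa: {S}

S ∈ T[0,2] ⇒ YES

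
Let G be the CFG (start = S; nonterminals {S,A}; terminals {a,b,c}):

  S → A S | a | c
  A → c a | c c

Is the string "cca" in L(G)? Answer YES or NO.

CNF form of G:
  S -> A S | a | c
  A -> T0 T0 | T0 T1
  T0 -> c
  T1 -> a

Fill CYK table bottom-up:
  [0..0]={S,T0}  "c"  orig:{S}
  [1..1]={S,T0}  "c"  orig:{S}
  [2..2]={S,T1}  "a"  orig:{S}
  [0..1]={A}  "cc"
  [1..2]={A}  "ca"
  [0..2]={S}  "cca"

S ∈ T[0,2] ⇒ YES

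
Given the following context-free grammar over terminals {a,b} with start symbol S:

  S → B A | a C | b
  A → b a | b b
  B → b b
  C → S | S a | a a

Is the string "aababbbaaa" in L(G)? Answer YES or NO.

CNF form of G:
  S -> B A | T1 C | b
  A -> T0 T0 | T0 T1
  B -> T0 T0
  C -> B A | S T1 | T1 C | T1 T1 | b
  T0 -> b
  T1 -> a

CYK table (by increasing span):
  cell(0,0) a: {T1}  orig:{}
  cell(1,1) a: {T1}  orig:{}
  cell(2,2) b: {C,S,T0}  orig:{C,S}
  cell(3,3) a: {T1}  orig:{}
  cell(4,4) b: {C,S,T0}  orig:{C,S}
  cell(5,5) b: {C,S,T0}  orig:{C,S}
  cell(6,6) b: {C,S,T0}  orig:{C,S}
  cell(7,7) a: {T1}  orig:{}
  cell(8,8) a: {T1}  orig:{}
  cell(9,9) a: {T1}  orig:{}
  cell(0,1) aa: {C}
  cell(1,2) ab: {C,S}
  cell(2,3) ba: {A,C}
  cell(3,4) ab: {C,S}
  cell(4,5) bb: {A,B}
  cell(5,6) bb: {A,B}
  cell(6,7) ba: {A,C}
  cell(7,8) aa: {C}
  cell(8,9) aa: {C}
  cell(0,2) aab: {C,S}
  cell(1,3) aba: {C,S}
  cell(2,4) bab: ∅
  cell(3,5) abb: ∅
  cell(4,6) bbb: ∅
  cell(5,7) bba: ∅
  cell(6,8) baa: ∅
  cell(7,9) aaa: {C,S}
  cell(0,3) aaba: {C,S}
  cell(1,4) abab: ∅
  cell(2,5) babb: ∅
  cell(3,6) abbb: ∅
  cell(4,7) bbba: {C,S}
  cell(5,8) bbaa: ∅
  cell(6,9) baaa: ∅
  cell(0,4) aabab: ∅
  cell(1,5) ababb: ∅
  cell(2,6) babbb: ∅
  cell(3,7) abbba: {C,S}
  cell(4,8) bbbaa: {C}
  cell(5,9) bbaaa: ∅
  cell(0,5) aababb: ∅
  cell(1,6) ababbb: ∅
  cell(2,7) babbba: ∅
  cell(3,8) abbbaa: {C,S}
  cell(4,9) bbbaaa: ∅
  cell(0,6) aababbb: ∅
  cell(1,7) ababbba: ∅
  cell(2,8) babbbaa: ∅
  cell(3,9) abbbaaa: {C}
  cell(0,7) aababbba: ∅
  cell(1,8) ababbbaa: ∅
  cell(2,9) babbbaaa: ∅
  cell(0,8) aababbbaa: ∅
  cell(1,9) ababbbaaa: ∅
  cell(0,9) aababbbaaa: ∅

S ∉ T[0,9] ⇒ NO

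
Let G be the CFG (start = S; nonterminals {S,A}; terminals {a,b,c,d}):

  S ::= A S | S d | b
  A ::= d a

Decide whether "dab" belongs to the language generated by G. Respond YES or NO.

CNF form of G:
  S -> A S | S T0 | b
  A -> T0 T1
  T0 -> d
  T1 -> a

CYK fill:
  cell(0,0) d: {T0}  orig:{}
  cell(1,1) a: {T1}  orig:{}
  cell(2,2) b: {S}
  cell(0,1) da: {A}
  cell(1,2) ab: ∅
  cell(0,2) dab: {S}

S ∈ T[0,2] ⇒ YES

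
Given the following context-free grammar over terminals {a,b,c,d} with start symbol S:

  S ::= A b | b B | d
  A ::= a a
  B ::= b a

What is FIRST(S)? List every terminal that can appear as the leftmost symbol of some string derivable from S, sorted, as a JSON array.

FIRST sets, iterate to fixpoint:
round 1:
  A via A→a a: +{a}
  B via B→b a: +{b}
  S via S→A b: +{a}
  S via S→b B: +{b}
  S via S→d: +{d}
  FIRST[S]={a,b,d}  FIRST[A]={a}  FIRST[B]={b}
round 2: — fixpoint
  FIRST[S]={a,b,d}  FIRST[A]={a}  FIRST[B]={b}

FIRST(S) = ["a", "b", "d"]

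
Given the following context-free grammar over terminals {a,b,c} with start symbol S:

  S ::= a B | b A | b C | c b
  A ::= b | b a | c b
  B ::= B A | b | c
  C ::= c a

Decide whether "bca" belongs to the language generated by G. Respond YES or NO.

Convert to CNF:
  S -> T0 A | T0 C | T1 B | T2 T0
  A -> T0 T1 | T2 T0 | b
  B -> B A | b | c
  C -> T2 T1
  T0 -> b
  T1 -> a
  T2 -> c

CYK fill:
  cell(0,0) b: {A,B,T0}  orig:{A,B}
  cell(1,1) c: {B,T2}  orig:{B}
  cell(2,2) a: {T1}  orig:{}
  cell(0,1) bc: ∅
  cell(1,2) ca: {C}
  cell(0,2) bca: {S}

S ∈ T[0,2] ⇒ YES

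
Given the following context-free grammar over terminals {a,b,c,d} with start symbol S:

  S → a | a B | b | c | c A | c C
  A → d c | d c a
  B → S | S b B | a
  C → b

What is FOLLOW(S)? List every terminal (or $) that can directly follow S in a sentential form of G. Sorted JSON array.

FIRST iteration:
round 1:
  A via A→d c: +{d}
  B via B→a: +{a}
  C via C→b: +{b}
  S via S→a: +{a}
  S via S→b: +{b}
  S via S→c: +{c}
  FIRST[S]={a,b,c}  FIRST[A]={d}  FIRST[B]={a}  FIRST[C]={b}
round 2:
  B via B→S: +{b,c}
  FIRST[S]={a,b,c}  FIRST[A]={d}  FIRST[B]={a,b,c}  FIRST[C]={b}
round 3: (no change)
  FIRST[S]={a,b,c}  FIRST[A]={d}  FIRST[B]={a,b,c}  FIRST[C]={b}

FOLLOW sets:
initialize: $ ∈ FOLLOW(S)
[1]
  B→S b B: FOLLOW(S) ⊇ FIRST(b) = {b}; new: +{b}
  S→a B: FOLLOW(B) ⊇ FOLLOW(S) ⊇ {$,b}; new: +{$,b}
  S→c A: FOLLOW(A) ⊇ FOLLOW(S) ⊇ {$,b}; new: +{$,b}
  S→c C: FOLLOW(C) ⊇ FOLLOW(S) ⊇ {$,b}; new: +{$,b}
  FOLLOW[S]={$,b}  FOLLOW[A]={$,b}  FOLLOW[B]={$,b}  FOLLOW[C]={$,b}
[2] (stable)
  FOLLOW[S]={$,b}  FOLLOW[A]={$,b}  FOLLOW[B]={$,b}  FOLLOW[C]={$,b}

FOLLOW(S) = ["$", "b"]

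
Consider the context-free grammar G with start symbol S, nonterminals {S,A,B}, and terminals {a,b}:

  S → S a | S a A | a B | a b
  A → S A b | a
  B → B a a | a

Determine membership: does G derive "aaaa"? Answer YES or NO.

Convert to CNF:
  S -> S T1 | S X4 | T1 B | T1 T0
  A -> S X2 | a
  B -> B X3 | a
  T0 -> b
  T1 -> a
  X2 -> A T0
  X3 -> T1 T1
  X4 -> T1 A

CYK table (by increasing span):
  cell(0,0) a: {A,B,T1}  orig:{A,B}
  cell(1,1) a: {A,B,T1}  orig:{A,B}
  cell(2,2) a: {A,B,T1}  orig:{A,B}
  cell(3,3) a: {A,B,T1}  orig:{A,B}
  cell(0,1) aa: {S,X3,X4}  orig:{S}
  cell(1,2) aa: {S,X3,X4}  orig:{S}
  cell(2,3) aa: {S,X3,X4}  orig:{S}
  cell(0,2) aaa: {B,S}
  cell(1,3) aaa: {B,S}
  cell(0,3) aaaa: {S}

S ∈ T[0,3] ⇒ YES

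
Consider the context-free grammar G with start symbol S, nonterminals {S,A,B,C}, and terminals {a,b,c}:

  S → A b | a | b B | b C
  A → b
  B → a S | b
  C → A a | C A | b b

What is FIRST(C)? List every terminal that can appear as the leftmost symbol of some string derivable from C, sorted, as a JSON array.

FIRST sets, iterate to fixpoint:
pass 1:
  A via A→b: +{b}
  B via B→a S: +{a}
  B via B→b: +{b}
  C via C→A a: +{b}
  S via S→A b: +{b}
  S via S→a: +{a}
  FIRST[S]={a,b}  FIRST[A]={b}  FIRST[B]={a,b}  FIRST[C]={b}
pass 2: — fixpoint
  FIRST[S]={a,b}  FIRST[A]={b}  FIRST[B]={a,b}  FIRST[C]={b}

FIRST(C) = ["b"]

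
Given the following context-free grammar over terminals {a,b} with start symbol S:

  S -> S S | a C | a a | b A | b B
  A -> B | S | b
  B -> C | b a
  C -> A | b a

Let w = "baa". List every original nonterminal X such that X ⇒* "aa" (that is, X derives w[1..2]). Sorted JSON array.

CNF form of G:
  S -> S S | T0 C | T0 T0 | T1 A | T1 B
  A -> S S | T0 C | T0 T0 | T1 A | T1 B | T1 T0 | b
  B -> S S | T0 C | T0 T0 | T1 A | T1 B | T1 T0 | b
  C -> S S | T0 C | T0 T0 | T1 A | T1 B | T1 T0 | b
  T0 -> a
  T1 -> b

CYK fill (cells [i..j] with 1 ≤ i ≤ j ≤ 2 only):
  T[1,1] 'a' = {T0}  orig:{}
  T[2,2] 'a' = {T0}  orig:{}
  T[1,2] 'aa' = {A,B,C,S}

Original NTs in T[1,2] deriving "aa": ["A", "B", "C", "S"]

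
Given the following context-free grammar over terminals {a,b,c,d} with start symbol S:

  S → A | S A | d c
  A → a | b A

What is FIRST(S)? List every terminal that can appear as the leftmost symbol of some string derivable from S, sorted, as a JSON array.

FIRST iteration:
[1]
  A via A→a: +{a}
  A via A→b A: +{b}
  S via S→A: +{a,b}
  S via S→d c: +{d}
  FIRST(S)={a,b,d}  FIRST(A)={a,b}
[2] (stable)
  FIRST(S)={a,b,d}  FIRST(A)={a,b}

FIRST(S) = ["a", "b", "d"]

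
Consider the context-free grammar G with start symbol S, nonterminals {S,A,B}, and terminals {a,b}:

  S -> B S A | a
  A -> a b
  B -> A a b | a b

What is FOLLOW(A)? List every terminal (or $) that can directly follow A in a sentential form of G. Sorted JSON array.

FIRST iteration:
[1]
  A via A→a b: +{a}
  B via B→A a b: +{a}
  S via S→B S A: +{a}
  FIRST(S)={a}  FIRST(A)={a}  FIRST(B)={a}
[2] — fixpoint
  FIRST(S)={a}  FIRST(A)={a}  FIRST(B)={a}

FOLLOW sets:
FOLLOW(S) := {$}
[1]
  B→A a b: FOLLOW(A) ⊇ FIRST(a) = {a}; new: +{a}
  S→B S A: FOLLOW(B) ⊇ FIRST(S) = {a}; new: +{a}
  S→B S A: FOLLOW(S) ⊇ FIRST(A) = {a}; new: +{a}
  S→B S A: FOLLOW(A) ⊇ FOLLOW(S) ⊇ {$,a}; new: +{$}
  S: {$,a}  A: {$,a}  B: {a}
[2] done
  S: {$,a}  A: {$,a}  B: {a}

FOLLOW(A) = ["$", "a"]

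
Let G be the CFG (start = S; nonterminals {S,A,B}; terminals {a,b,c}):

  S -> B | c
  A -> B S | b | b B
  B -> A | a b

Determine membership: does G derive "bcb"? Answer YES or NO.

CNF form of G:
  S -> B S | T0 B | T1 T0 | b | c
  A -> B S | T0 B | b
  B -> B S | T0 B | T1 T0 | b
  T0 -> b
  T1 -> a

CYK table (by increasing span):
  [0..0]={A,B,S,T0}  "b"  orig:{A,B,S}
  [1..1]={S}  "c"
  [2..2]={A,B,S,T0}  "b"  orig:{A,B,S}
  [0..1]={A,B,S}  "bc"
  [1..2]=∅  "cb"
  [0..2]={A,B,S}  "bcb"

S ∈ T[0,2] ⇒ YES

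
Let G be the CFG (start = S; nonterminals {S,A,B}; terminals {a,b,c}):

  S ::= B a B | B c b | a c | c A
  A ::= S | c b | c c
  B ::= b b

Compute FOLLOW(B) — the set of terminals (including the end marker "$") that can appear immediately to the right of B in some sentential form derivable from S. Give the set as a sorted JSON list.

Compute FIRST by fixpoint:
pass 1:
  A via A→c b: +{c}
  B via B→b b: +{b}
  S via S→B a B: +{b}
  S via S→a c: +{a}
  S via S→c A: +{c}
  S: {a,b,c}  A: {c}  B: {b}
pass 2:
  A via A→S: +{a,b}
  S: {a,b,c}  A: {a,b,c}  B: {b}
pass 3: — fixpoint
  S: {a,b,c}  A: {a,b,c}  B: {b}

Compute FOLLOW by fixpoint:
FOLLOW(S) := {$}
round 1:
  S→B a B: FOLLOW(B) ⊇ FIRST(a) = {a}; new: +{a}
  S→B a B: FOLLOW(B) ⊇ FOLLOW(S) ⊇ {$}; new: +{$}
  S→B c b: FOLLOW(B) ⊇ FIRST(c) = {c}; new: +{c}
  S→c A: FOLLOW(A) ⊇ FOLLOW(S) ⊇ {$}; new: +{$}
  FOLLOW[S]={$}  FOLLOW[A]={$}  FOLLOW[B]={$,a,c}
round 2: (no change)
  FOLLOW[S]={$}  FOLLOW[A]={$}  FOLLOW[B]={$,a,c}

FOLLOW(B) = ["$", "a", "c"]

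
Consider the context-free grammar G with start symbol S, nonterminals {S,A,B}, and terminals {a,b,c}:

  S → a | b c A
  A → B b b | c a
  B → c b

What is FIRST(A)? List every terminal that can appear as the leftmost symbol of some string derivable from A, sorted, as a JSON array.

FIRST sets, iterate to fixpoint:
round 1:
  A via A→c a: +{c}
  B via B→c b: +{c}
  S via S→a: +{a}
  S via S→b c A: +{b}
  FIRST(S)={a,b}  FIRST(A)={c}  FIRST(B)={c}
round 2: done
  FIRST(S)={a,b}  FIRST(A)={c}  FIRST(B)={c}

FIRST(A) = ["c"]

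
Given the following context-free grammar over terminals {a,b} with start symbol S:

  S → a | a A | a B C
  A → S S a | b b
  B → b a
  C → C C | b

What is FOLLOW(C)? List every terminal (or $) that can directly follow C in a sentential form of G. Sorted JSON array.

FIRST sets, iterate to fixpoint:
pass 1:
  A via A→b b: +{b}
  B via B→b a: +{b}
  C via C→b: +{b}
  S via S→a: +{a}
  FIRST(S)={a}  FIRST(A)={b}  FIRST(B)={b}  FIRST(C)={b}
pass 2:
  A via A→S S a: +{a}
  FIRST(S)={a}  FIRST(A)={a,b}  FIRST(B)={b}  FIRST(C)={b}
pass 3: (no change)
  FIRST(S)={a}  FIRST(A)={a,b}  FIRST(B)={b}  FIRST(C)={b}

FOLLOW sets:
FOLLOW(S) := {$}
iter 1:
  A→S S a: FOLLOW(S) ⊇ FIRST(S) = {a}; new: +{a}
  C→C C: FOLLOW(C) ⊇ FIRST(C) = {b}; new: +{b}
  S→a A: FOLLOW(A) ⊇ FOLLOW(S) ⊇ {$,a}; new: +{$,a}
  S→a B C: FOLLOW(B) ⊇ FIRST(C) = {b}; new: +{b}
  S→a B C: FOLLOW(C) ⊇ FOLLOW(S) ⊇ {$,a}; new: +{$,a}
  FOLLOW(S)={$,a}  FOLLOW(A)={$,a}  FOLLOW(B)={b}  FOLLOW(C)={$,a,b}
iter 2: done
  FOLLOW(S)={$,a}  FOLLOW(A)={$,a}  FOLLOW(B)={b}  FOLLOW(C)={$,a,b}

FOLLOW(C) = ["$", "a", "b"]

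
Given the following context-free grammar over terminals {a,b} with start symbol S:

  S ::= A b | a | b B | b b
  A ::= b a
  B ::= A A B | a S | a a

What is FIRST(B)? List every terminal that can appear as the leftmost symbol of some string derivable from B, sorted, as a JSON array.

FIRST iteration:
iter 1:
  A via A→b a: +{b}
  B via B→A A B: +{b}
  B via B→a S: +{a}
  S via S→A b: +{b}
  S via S→a: +{a}
  S: {a,b}  A: {b}  B: {a,b}
iter 2: (no change)
  S: {a,b}  A: {b}  B: {a,b}

FIRST(B) = ["a", "b"]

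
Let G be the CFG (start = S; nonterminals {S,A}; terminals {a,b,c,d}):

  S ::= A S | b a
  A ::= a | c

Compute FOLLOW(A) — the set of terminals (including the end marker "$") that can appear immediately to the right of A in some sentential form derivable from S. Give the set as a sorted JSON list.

FIRST iteration:
iter 1:
  A via A→a: +{a}
  A via A→c: +{c}
  S via S→A S: +{a,c}
  S via S→b a: +{b}
  FIRST[S]={a,b,c}  FIRST[A]={a,c}
iter 2: (stable)
  FIRST[S]={a,b,c}  FIRST[A]={a,c}

FOLLOW iteration:
seed FOLLOW(S) with $
iter 1:
  S→A S: FOLLOW(A) ⊇ FIRST(S) = {a,b,c}; new: +{a,b,c}
  S: {$}  A: {a,b,c}
iter 2: (stable)
  S: {$}  A: {a,b,c}

FOLLOW(A) = ["a", "b", "c"]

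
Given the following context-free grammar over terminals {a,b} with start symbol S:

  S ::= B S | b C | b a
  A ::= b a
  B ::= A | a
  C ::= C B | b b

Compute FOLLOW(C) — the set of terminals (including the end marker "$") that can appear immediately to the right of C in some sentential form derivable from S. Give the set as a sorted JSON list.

FIRST sets, iterate to fixpoint:
iter 1:
  A via A→b a: +{b}
  B via B→A: +{b}
  B via B→a: +{a}
  C via C→b b: +{b}
  S via S→B S: +{a,b}
  S: {a,b}  A: {b}  B: {a,b}  C: {b}
iter 2: (no change)
  S: {a,b}  A: {b}  B: {a,b}  C: {b}

FOLLOW iteration:
seed FOLLOW(S) with $
round 1:
  C→C B: FOLLOW(C) ⊇ FIRST(B) = {a,b}; new: +{a,b}
  C→C B: FOLLOW(B) ⊇ FOLLOW(C) ⊇ {a,b}; new: +{a,b}
  S→b C: FOLLOW(C) ⊇ FOLLOW(S) ⊇ {$}; new: +{$}
  FOLLOW[S]={$}  FOLLOW[A]={}  FOLLOW[B]={a,b}  FOLLOW[C]={$,a,b}
round 2:
  B→A: FOLLOW(A) ⊇ FOLLOW(B) ⊇ {a,b}; new: +{a,b}
  C→C B: FOLLOW(B) ⊇ FOLLOW(C) ⊇ {$,a,b}; new: +{$}
  FOLLOW[S]={$}  FOLLOW[A]={a,b}  FOLLOW[B]={$,a,b}  FOLLOW[C]={$,a,b}
round 3:
  B→A: FOLLOW(A) ⊇ FOLLOW(B) ⊇ {$,a,b}; new: +{$}
  FOLLOW[S]={$}  FOLLOW[A]={$,a,b}  FOLLOW[B]={$,a,b}  FOLLOW[C]={$,a,b}
round 4: (no change)
  FOLLOW[S]={$}  FOLLOW[A]={$,a,b}  FOLLOW[B]={$,a,b}  FOLLOW[C]={$,a,b}

FOLLOW(C) = ["$", "a", "b"]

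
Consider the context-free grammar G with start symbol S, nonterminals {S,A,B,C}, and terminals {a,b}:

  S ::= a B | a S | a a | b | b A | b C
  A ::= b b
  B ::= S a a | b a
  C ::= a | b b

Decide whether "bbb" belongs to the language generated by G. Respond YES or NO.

Convert to CNF:
  S -> T0 A | T0 C | T1 B | T1 S | T1 T1 | b
  A -> T0 T0
  B -> S X2 | T0 T1
  C -> T0 T0 | a
  T0 -> b
  T1 -> a
  X2 -> T1 T1

Fill CYK table bottom-up:
  cell(0,0) b: {S,T0}  orig:{S}
  cell(1,1) b: {S,T0}  orig:{S}
  cell(2,2) b: {S,T0}  orig:{S}
  cell(0,1) bb: {A,C}
  cell(1,2) bb: {A,C}
  cell(0,2) bbb: {S}

S ∈ T[0,2] ⇒ YES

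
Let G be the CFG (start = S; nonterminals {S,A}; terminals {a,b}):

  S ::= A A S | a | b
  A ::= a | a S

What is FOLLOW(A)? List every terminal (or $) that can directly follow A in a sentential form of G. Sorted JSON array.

FIRST iteration:
iter 1:
  A via A→a: +{a}
  S via S→A A S: +{a}
  S via S→b: +{b}
  S: {a,b}  A: {a}
iter 2: (stable)
  S: {a,b}  A: {a}

FOLLOW sets:
FOLLOW(S) := {$}
pass 1:
  S→A A S: FOLLOW(A) ⊇ FIRST(A) = {a}; new: +{a}
  S→A A S: FOLLOW(A) ⊇ FIRST(S) = {a,b}; new: +{b}
  FOLLOW[S]={$}  FOLLOW[A]={a,b}
pass 2:
  A→a S: FOLLOW(S) ⊇ FOLLOW(A) ⊇ {a,b}; new: +{a,b}
  FOLLOW[S]={$,a,b}  FOLLOW[A]={a,b}
pass 3: done
  FOLLOW[S]={$,a,b}  FOLLOW[A]={a,b}

FOLLOW(A) = ["a", "b"]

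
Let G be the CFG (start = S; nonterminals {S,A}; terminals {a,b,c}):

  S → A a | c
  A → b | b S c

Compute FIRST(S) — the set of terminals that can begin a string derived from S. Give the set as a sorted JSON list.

FIRST sets, iterate to fixpoint:
round 1:
  A via A→b: +{b}
  S via S→A a: +{b}
  S via S→c: +{c}
  S: {b,c}  A: {b}
round 2: (no change)
  S: {b,c}  A: {b}

FIRST(S) = ["b", "c"]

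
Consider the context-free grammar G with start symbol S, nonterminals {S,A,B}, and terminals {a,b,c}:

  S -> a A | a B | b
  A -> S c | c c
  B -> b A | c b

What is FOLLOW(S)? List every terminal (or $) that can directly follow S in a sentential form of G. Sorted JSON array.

FIRST iteration:
iter 1:
  A via A→c c: +{c}
  B via B→b A: +{b}
  B via B→c b: +{c}
  S via S→a A: +{a}
  S via S→b: +{b}
  S: {a,b}  A: {c}  B: {b,c}
iter 2:
  A via A→S c: +{a,b}
  S: {a,b}  A: {a,b,c}  B: {b,c}
iter 3: done
  S: {a,b}  A: {a,b,c}  B: {b,c}

Compute FOLLOW by fixpoint:
seed FOLLOW(S) with $
iter 1:
  A→S c: FOLLOW(S) ⊇ FIRST(c) = {c}; new: +{c}
  S→a A: FOLLOW(A) ⊇ FOLLOW(S) ⊇ {$,c}; new: +{$,c}
  S→a B: FOLLOW(B) ⊇ FOLLOW(S) ⊇ {$,c}; new: +{$,c}
  FOLLOW(S)={$,c}  FOLLOW(A)={$,c}  FOLLOW(B)={$,c}
iter 2: — fixpoint
  FOLLOW(S)={$,c}  FOLLOW(A)={$,c}  FOLLOW(B)={$,c}

FOLLOW(S) = ["$", "c"]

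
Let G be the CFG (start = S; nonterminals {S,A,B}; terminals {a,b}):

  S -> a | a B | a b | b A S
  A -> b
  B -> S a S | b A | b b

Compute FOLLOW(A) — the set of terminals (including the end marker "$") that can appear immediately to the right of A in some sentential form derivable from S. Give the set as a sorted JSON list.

FIRST sets, iterate to fixpoint:
iter 1:
  A via A→b: +{b}
  B via B→b A: +{b}
  S via S→a: +{a}
  S via S→b A S: +{b}
  S: {a,b}  A: {b}  B: {b}
iter 2:
  B via B→S a S: +{a}
  S: {a,b}  A: {b}  B: {a,b}
iter 3: (stable)
  S: {a,b}  A: {b}  B: {a,b}

FOLLOW iteration:
initialize: $ ∈ FOLLOW(S)
iter 1:
  B→S a S: FOLLOW(S) ⊇ FIRST(a) = {a}; new: +{a}
  S→a B: FOLLOW(B) ⊇ FOLLOW(S) ⊇ {$,a}; new: +{$,a}
  S→b A S: FOLLOW(A) ⊇ FIRST(S) = {a,b}; new: +{a,b}
  S: {$,a}  A: {a,b}  B: {$,a}
iter 2:
  B→b A: FOLLOW(A) ⊇ FOLLOW(B) ⊇ {$,a}; new: +{$}
  S: {$,a}  A: {$,a,b}  B: {$,a}
iter 3: (no change)
  S: {$,a}  A: {$,a,b}  B: {$,a}

FOLLOW(A) = ["$", "a", "b"]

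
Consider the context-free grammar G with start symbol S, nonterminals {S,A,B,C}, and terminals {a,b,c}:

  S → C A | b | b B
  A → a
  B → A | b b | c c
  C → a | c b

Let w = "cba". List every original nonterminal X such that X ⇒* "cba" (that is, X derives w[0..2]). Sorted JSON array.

Convert to CNF:
  S -> C A | T0 B | b
  A -> a
  B -> T0 T0 | T1 T1 | a
  C -> T1 T0 | a
  T0 -> b
  T1 -> c

Fill CYK table bottom-up (cells [i..j] with 0 ≤ i ≤ j ≤ 2 only):
  T[0,0] 'c' = {T1}  orig:{}
  T[1,1] 'b' = {S,T0}  orig:{S}
  T[2,2] 'a' = {A,B,C}
  T[0,1] 'cb' = {C}
  T[1,2] 'ba' = {S}
  T[0,2] 'cba' = {S}

Original NTs in T[0,2] deriving "cba": ["S"]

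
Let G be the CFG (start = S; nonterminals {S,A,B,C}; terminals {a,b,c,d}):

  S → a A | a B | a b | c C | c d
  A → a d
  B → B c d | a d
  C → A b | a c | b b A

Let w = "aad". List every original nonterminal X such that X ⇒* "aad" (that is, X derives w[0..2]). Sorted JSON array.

CNF form of G:
  S -> T0 A | T0 B | T0 T3 | T2 C | T2 T1
  A -> T0 T1
  B -> B X4 | T0 T1
  C -> A T3 | T0 T2 | T3 X5
  T0 -> a
  T1 -> d
  T2 -> c
  T3 -> b
  X4 -> T2 T1
  X5 -> T3 A

Fill CYK table bottom-up, restricted to cells inside w[0..2]:
  T[0,0] 'a' = {T0}  orig:{}
  T[1,1] 'a' = {T0}  orig:{}
  T[2,2] 'd' = {T1}  orig:{}
  T[0,1] 'aa' = ∅
  T[1,2] 'ad' = {A,B}
  T[0,2] 'aad' = {S}

Original NTs in T[0,2] deriving "aad": ["S"]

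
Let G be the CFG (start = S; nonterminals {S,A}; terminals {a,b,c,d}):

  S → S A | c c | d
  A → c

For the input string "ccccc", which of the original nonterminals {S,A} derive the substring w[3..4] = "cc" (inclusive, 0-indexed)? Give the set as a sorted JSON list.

Convert to CNF:
  S -> S A | T0 T0 | d
  A -> c
  T0 -> c

Fill CYK table bottom-up (cells [i..j] with 3 ≤ i ≤ j ≤ 4 only):
  cell(3,3) c: {A,T0}  orig:{A}
  cell(4,4) c: {A,T0}  orig:{A}
  cell(3,4) cc: {S}

Original NTs in T[3,4] deriving "cc": ["S"]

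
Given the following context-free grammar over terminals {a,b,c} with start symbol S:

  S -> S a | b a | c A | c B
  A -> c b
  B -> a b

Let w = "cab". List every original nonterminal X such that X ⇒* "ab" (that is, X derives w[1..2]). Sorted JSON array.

CNF form of G:
  S -> S T2 | T0 A | T0 B | T1 T2
  A -> T0 T1
  B -> T2 T1
  T0 -> c
  T1 -> b
  T2 -> a

CYK table (by increasing span) (cells [i..j] with 1 ≤ i ≤ j ≤ 2 only):
  cell(1,1) a: {T2}  orig:{}
  cell(2,2) b: {T1}  orig:{}
  cell(1,2) ab: {B}

Original NTs in T[1,2] deriving "ab": ["B"]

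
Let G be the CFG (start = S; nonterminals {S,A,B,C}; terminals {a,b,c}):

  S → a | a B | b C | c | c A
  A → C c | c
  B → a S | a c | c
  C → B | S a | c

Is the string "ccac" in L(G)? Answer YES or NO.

Convert to CNF:
  S -> T0 A | T1 B | T2 C | a | c
  A -> C T0 | c
  B -> T1 S | T1 T0 | c
  C -> S T1 | T1 S | T1 T0 | c
  T0 -> c
  T1 -> a
  T2 -> b

CYK fill:
  [0..0]={A,B,C,S,T0}  "c"  orig:{A,B,C,S}
  [1..1]={A,B,C,S,T0}  "c"  orig:{A,B,C,S}
  [2..2]={S,T1}  "a"  orig:{S}
  [3..3]={A,B,C,S,T0}  "c"  orig:{A,B,C,S}
  [0..1]={A,S}  "cc"
  [1..2]={C}  "ca"
  [2..3]={B,C,S}  "ac"
  [0..2]={C}  "cca"
  [1..3]={A}  "cac"
  [0..3]={A,S}  "ccac"

S ∈ T[0,3] ⇒ YES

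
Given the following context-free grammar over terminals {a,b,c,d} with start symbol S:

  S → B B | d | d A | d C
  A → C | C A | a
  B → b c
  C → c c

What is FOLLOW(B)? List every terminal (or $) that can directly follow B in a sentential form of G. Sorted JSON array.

Compute FIRST by fixpoint:
iter 1:
  A via A→a: +{a}
  B via B→b c: +{b}
  C via C→c c: +{c}
  S via S→B B: +{b}
  S via S→d: +{d}
  FIRST[S]={b,d}  FIRST[A]={a}  FIRST[B]={b}  FIRST[C]={c}
iter 2:
  A via A→C: +{c}
  FIRST[S]={b,d}  FIRST[A]={a,c}  FIRST[B]={b}  FIRST[C]={c}
iter 3: — fixpoint
  FIRST[S]={b,d}  FIRST[A]={a,c}  FIRST[B]={b}  FIRST[C]={c}

FOLLOW sets:
seed FOLLOW(S) with $
pass 1:
  A→C A: FOLLOW(C) ⊇ FIRST(A) = {a,c}; new: +{a,c}
  S→B B: FOLLOW(B) ⊇ FIRST(B) = {b}; new: +{b}
  S→B B: FOLLOW(B) ⊇ FOLLOW(S) ⊇ {$}; new: +{$}
  S→d A: FOLLOW(A) ⊇ FOLLOW(S) ⊇ {$}; new: +{$}
  S→d C: FOLLOW(C) ⊇ FOLLOW(S) ⊇ {$}; new: +{$}
  S: {$}  A: {$}  B: {$,b}  C: {$,a,c}
pass 2: (no change)
  S: {$}  A: {$}  B: {$,b}  C: {$,a,c}

FOLLOW(B) = ["$", "b"]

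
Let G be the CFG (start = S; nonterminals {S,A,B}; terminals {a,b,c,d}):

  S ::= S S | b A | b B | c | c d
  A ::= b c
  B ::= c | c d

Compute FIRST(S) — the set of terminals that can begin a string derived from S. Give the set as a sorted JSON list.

FIRST sets, iterate to fixpoint:
iter 1:
  A via A→b c: +{b}
  B via B→c: +{c}
  S via S→b A: +{b}
  S via S→c: +{c}
  S: {b,c}  A: {b}  B: {c}
iter 2: done
  S: {b,c}  A: {b}  B: {c}

FIRST(S) = ["b", "c"]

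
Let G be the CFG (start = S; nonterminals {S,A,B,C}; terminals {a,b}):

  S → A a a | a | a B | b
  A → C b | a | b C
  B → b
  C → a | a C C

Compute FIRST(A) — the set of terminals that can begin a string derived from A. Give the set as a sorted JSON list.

FIRST iteration:
pass 1:
  A via A→a: +{a}
  A via A→b C: +{b}
  B via B→b: +{b}
  C via C→a: +{a}
  S via S→A a a: +{a,b}
  S: {a,b}  A: {a,b}  B: {b}  C: {a}
pass 2: done
  S: {a,b}  A: {a,b}  B: {b}  C: {a}

FIRST(A) = ["a", "b"]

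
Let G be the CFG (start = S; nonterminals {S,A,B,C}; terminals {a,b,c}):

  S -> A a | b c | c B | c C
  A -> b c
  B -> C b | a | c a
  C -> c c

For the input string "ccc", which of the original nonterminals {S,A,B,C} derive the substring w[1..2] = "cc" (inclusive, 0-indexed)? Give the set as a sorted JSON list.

Convert to CNF:
  S -> A T2 | T0 T1 | T1 B | T1 C
  A -> T0 T1
  B -> C T0 | T1 T2 | a
  C -> T1 T1
  T0 -> b
  T1 -> c
  T2 -> a

CYK fill (cells [i..j] with 1 ≤ i ≤ j ≤ 2 only):
  cell(1,1) c: {T1}  orig:{}
  cell(2,2) c: {T1}  orig:{}
  cell(1,2) cc: {C}

Original NTs in T[1,2] deriving "cc": ["C"]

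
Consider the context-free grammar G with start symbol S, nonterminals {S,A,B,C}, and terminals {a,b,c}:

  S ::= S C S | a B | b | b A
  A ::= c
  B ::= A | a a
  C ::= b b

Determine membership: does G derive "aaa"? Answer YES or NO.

Convert to CNF:
  S -> S X2 | T0 B | T1 A | b
  A -> c
  B -> T0 T0 | c
  C -> T1 T1
  T0 -> a
  T1 -> b
  X2 -> C S

CYK table (by increasing span):
  cell(0,0) a: {T0}  orig:{}
  cell(1,1) a: {T0}  orig:{}
  cell(2,2) a: {T0}  orig:{}
  cell(0,1) aa: {B}
  cell(1,2) aa: {B}
  cell(0,2) aaa: {S}

S ∈ T[0,2] ⇒ YES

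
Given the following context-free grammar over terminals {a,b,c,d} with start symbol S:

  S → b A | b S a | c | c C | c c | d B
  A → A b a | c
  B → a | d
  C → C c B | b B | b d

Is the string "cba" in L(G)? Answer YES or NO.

CNF form of G:
  S -> T0 A | T0 X6 | T2 C | T2 T2 | T3 B | c
  A -> A X4 | c
  B -> a | d
  C -> C X5 | T0 B | T0 T3
  T0 -> b
  T1 -> a
  T2 -> c
  T3 -> d
  X4 -> T0 T1
  X5 -> T2 B
  X6 -> S T1

CYK fill:
  T[0,0] 'c' = {A,S,T2}  orig:{A,S}
  T[1,1] 'b' = {T0}  orig:{}
  T[2,2] 'a' = {B,T1}  orig:{B}
  T[0,1] 'cb' = ∅
  T[1,2] 'ba' = {C,X4}  orig:{C}
  T[0,2] 'cba' = {A,S}

S ∈ T[0,2] ⇒ YES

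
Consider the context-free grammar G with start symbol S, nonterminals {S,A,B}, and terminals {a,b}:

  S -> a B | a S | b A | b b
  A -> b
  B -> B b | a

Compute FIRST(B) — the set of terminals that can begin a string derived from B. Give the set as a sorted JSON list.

FIRST iteration:
round 1:
  A via A→b: +{b}
  B via B→a: +{a}
  S via S→a B: +{a}
  S via S→b A: +{b}
  FIRST[S]={a,b}  FIRST[A]={b}  FIRST[B]={a}
round 2: (stable)
  FIRST[S]={a,b}  FIRST[A]={b}  FIRST[B]={a}

FIRST(B) = ["a"]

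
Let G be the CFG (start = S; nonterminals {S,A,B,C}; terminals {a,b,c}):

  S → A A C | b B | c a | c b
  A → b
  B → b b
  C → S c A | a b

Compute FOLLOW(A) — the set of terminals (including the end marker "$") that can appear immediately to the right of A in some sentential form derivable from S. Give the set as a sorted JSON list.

Compute FIRST by fixpoint:
round 1:
  A via A→b: +{b}
  B via B→b b: +{b}
  C via C→a b: +{a}
  S via S→A A C: +{b}
  S via S→c a: +{c}
  FIRST[S]={b,c}  FIRST[A]={b}  FIRST[B]={b}  FIRST[C]={a}
round 2:
  C via C→S c A: +{b,c}
  FIRST[S]={b,c}  FIRST[A]={b}  FIRST[B]={b}  FIRST[C]={a,b,c}
round 3: — fixpoint
  FIRST[S]={b,c}  FIRST[A]={b}  FIRST[B]={b}  FIRST[C]={a,b,c}

Compute FOLLOW by fixpoint:
FOLLOW(S) := {$}
[1]
  C→S c A: FOLLOW(S) ⊇ FIRST(c) = {c}; new: +{c}
  S→A A C: FOLLOW(A) ⊇ FIRST(A) = {b}; new: +{b}
  S→A A C: FOLLOW(A) ⊇ FIRST(C) = {a,b,c}; new: +{a,c}
  S→A A C: FOLLOW(C) ⊇ FOLLOW(S) ⊇ {$,c}; new: +{$,c}
  S→b B: FOLLOW(B) ⊇ FOLLOW(S) ⊇ {$,c}; new: +{$,c}
  FOLLOW[S]={$,c}  FOLLOW[A]={a,b,c}  FOLLOW[B]={$,c}  FOLLOW[C]={$,c}
[2]
  C→S c A: FOLLOW(A) ⊇ FOLLOW(C) ⊇ {$,c}; new: +{$}
  FOLLOW[S]={$,c}  FOLLOW[A]={$,a,b,c}  FOLLOW[B]={$,c}  FOLLOW[C]={$,c}
[3] (stable)
  FOLLOW[S]={$,c}  FOLLOW[A]={$,a,b,c}  FOLLOW[B]={$,c}  FOLLOW[C]={$,c}

FOLLOW(A) = ["$", "a", "b", "c"]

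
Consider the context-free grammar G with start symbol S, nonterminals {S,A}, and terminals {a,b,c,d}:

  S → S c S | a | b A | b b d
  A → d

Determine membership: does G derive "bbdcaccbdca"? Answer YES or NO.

CNF form of G:
  S -> S X3 | T1 A | T1 X4 | a
  A -> d
  T0 -> c
  T1 -> b
  T2 -> d
  X3 -> T0 S
  X4 -> T1 T2

Fill CYK table bottom-up:
  [0..0]={T1}  "b"  orig:{}
  [1..1]={T1}  "b"  orig:{}
  [2..2]={A,T2}  "d"  orig:{A}
  [3..3]={T0}  "c"  orig:{}
  [4..4]={S}  "a"
  [5..5]={T0}  "c"  orig:{}
  [6..6]={T0}  "c"  orig:{}
  [7..7]={T1}  "b"  orig:{}
  [8..8]={A,T2}  "d"  orig:{A}
  [9..9]={T0}  "c"  orig:{}
  [10..10]={S}  "a"
  [0..1]=∅  "bb"
  [1..2]={S,X4}  "bd"  orig:{S}
  [2..3]=∅  "dc"
  [3..4]={X3}  "ca"  orig:{}
  [4..5]=∅  "ac"
  [5..6]=∅  "cc"
  [6..7]=∅  "cb"
  [7..8]={S,X4}  "bd"  orig:{S}
  [8..9]=∅  "dc"
  [9..10]={X3}  "ca"  orig:{}
  [0..2]={S}  "bbd"
  [1..3]=∅  "bdc"
  [2..4]=∅  "dca"
  [3..5]=∅  "cac"
  [4..6]=∅  "acc"
  [5..7]=∅  "ccb"
  [6..8]={X3}  "cbd"  orig:{}
  [7..9]=∅  "bdc"
  [8..10]=∅  "dca"
  [0..3]=∅  "bbdc"
  [1..4]={S}  "bdca"
  [2..5]=∅  "dcac"
  [3..6]=∅  "cacc"
  [4..7]=∅  "accb"
  [5..8]=∅  "ccbd"
  [6..9]=∅  "cbdc"
  [7..10]={S}  "bdca"
  [0..4]={S}  "bbdca"
  [1..5]=∅  "bdcac"
  [2..6]=∅  "dcacc"
  [3..7]=∅  "caccb"
  [4..8]=∅  "accbd"
  [5..9]=∅  "ccbdc"
  [6..10]={X3}  "cbdca"  orig:{}
  [0..5]=∅  "bbdcac"
  [1..6]=∅  "bdcacc"
  [2..7]=∅  "dcaccb"
  [3..8]=∅  "caccbd"
  [4..9]=∅  "accbdc"
  [5..10]=∅  "ccbdca"
  [0..6]=∅  "bbdcacc"
  [1..7]=∅  "bdcaccb"
  [2..8]=∅  "dcaccbd"
  [3..9]=∅  "caccbdc"
  [4..10]=∅  "accbdca"
  [0..7]=∅  "bbdcaccb"
  [1..8]=∅  "bdcaccbd"
  [2..9]=∅  "dcaccbdc"
  [3..10]=∅  "caccbdca"
  [0..8]=∅  "bbdcaccbd"
  [1..9]=∅  "bdcaccbdc"
  [2..10]=∅  "dcaccbdca"
  [0..9]=∅  "bbdcaccbdc"
  [1..10]=∅  "bdcaccbdca"
  [0..10]=∅  "bbdcaccbdca"

S ∉ T[0,10] ⇒ NO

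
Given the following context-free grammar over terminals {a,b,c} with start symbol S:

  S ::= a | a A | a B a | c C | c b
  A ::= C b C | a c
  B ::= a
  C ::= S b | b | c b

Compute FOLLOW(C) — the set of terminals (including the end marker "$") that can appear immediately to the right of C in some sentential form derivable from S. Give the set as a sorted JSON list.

Compute FIRST by fixpoint:
[1]
  A via A→a c: +{a}
  B via B→a: +{a}
  C via C→b: +{b}
  C via C→c b: +{c}
  S via S→a: +{a}
  S via S→c C: +{c}
  FIRST(S)={a,c}  FIRST(A)={a}  FIRST(B)={a}  FIRST(C)={b,c}
[2]
  A via A→C b C: +{b,c}
  C via C→S b: +{a}
  FIRST(S)={a,c}  FIRST(A)={a,b,c}  FIRST(B)={a}  FIRST(C)={a,b,c}
[3] — fixpoint
  FIRST(S)={a,c}  FIRST(A)={a,b,c}  FIRST(B)={a}  FIRST(C)={a,b,c}

Compute FOLLOW by fixpoint:
initialize: $ ∈ FOLLOW(S)
[1]
  A→C b C: FOLLOW(C) ⊇ FIRST(b) = {b}; new: +{b}
  C→S b: FOLLOW(S) ⊇ FIRST(b) = {b}; new: +{b}
  S→a A: FOLLOW(A) ⊇ FOLLOW(S) ⊇ {$,b}; new: +{$,b}
  S→a B a: FOLLOW(B) ⊇ FIRST(a) = {a}; new: +{a}
  S→c C: FOLLOW(C) ⊇ FOLLOW(S) ⊇ {$,b}; new: +{$}
  FOLLOW(S)={$,b}  FOLLOW(A)={$,b}  FOLLOW(B)={a}  FOLLOW(C)={$,b}
[2] done
  FOLLOW(S)={$,b}  FOLLOW(A)={$,b}  FOLLOW(B)={a}  FOLLOW(C)={$,b}

FOLLOW(C) = ["$", "b"]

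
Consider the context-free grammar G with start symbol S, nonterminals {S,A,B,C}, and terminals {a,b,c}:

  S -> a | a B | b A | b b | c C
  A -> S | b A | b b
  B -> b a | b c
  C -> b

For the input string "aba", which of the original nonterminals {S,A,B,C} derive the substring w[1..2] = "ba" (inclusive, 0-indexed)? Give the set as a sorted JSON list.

CNF form of G:
  S -> T0 B | T1 A | T1 T1 | T2 C | a
  A -> T0 B | T1 A | T1 T1 | T2 C | a
  B -> T1 T0 | T1 T2
  C -> b
  T0 -> a
  T1 -> b
  T2 -> c

CYK fill — only the sub-triangle for w[1..2]:
  [1..1]={C,T1}  "b"  orig:{C}
  [2..2]={A,S,T0}  "a"  orig:{A,S}
  [1..2]={A,B,S}  "ba"

Original NTs in T[1,2] deriving "ba": ["A", "B", "S"]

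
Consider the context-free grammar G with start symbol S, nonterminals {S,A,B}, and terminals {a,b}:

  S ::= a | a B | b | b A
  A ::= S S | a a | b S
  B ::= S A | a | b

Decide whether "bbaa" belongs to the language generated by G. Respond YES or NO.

CNF form of G:
  S -> T0 B | T1 A | a | b
  A -> S S | T0 T0 | T1 S
  B -> S A | a | b
  T0 -> a
  T1 -> b

Fill CYK table bottom-up:
  cell(0,0) b: {B,S,T1}  orig:{B,S}
  cell(1,1) b: {B,S,T1}  orig:{B,S}
  cell(2,2) a: {B,S,T0}  orig:{B,S}
  cell(3,3) a: {B,S,T0}  orig:{B,S}
  cell(0,1) bb: {A}
  cell(1,2) ba: {A}
  cell(2,3) aa: {A,S}
  cell(0,2) bba: {B,S}
  cell(1,3) baa: {A,B,S}
  cell(0,3) bbaa: {A,B,S}

S ∈ T[0,3] ⇒ YES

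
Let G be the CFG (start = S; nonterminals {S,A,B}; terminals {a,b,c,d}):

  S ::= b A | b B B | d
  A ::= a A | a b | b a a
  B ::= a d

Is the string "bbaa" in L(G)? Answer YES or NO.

CNF form of G:
  S -> T1 A | T1 X4 | d
  A -> T0 A | T0 T1 | T1 X3
  B -> T0 T2
  T0 -> a
  T1 -> b
  T2 -> d
  X3 -> T0 T0
  X4 -> B B

Fill CYK table bottom-up:
  [0..0]={T1}  "b"  orig:{}
  [1..1]={T1}  "b"  orig:{}
  [2..2]={T0}  "a"  orig:{}
  [3..3]={T0}  "a"  orig:{}
  [0..1]=∅  "bb"
  [1..2]=∅  "ba"
  [2..3]={X3}  "aa"  orig:{}
  [0..2]=∅  "bba"
  [1..3]={A}  "baa"
  [0..3]={S}  "bbaa"

S ∈ T[0,3] ⇒ YES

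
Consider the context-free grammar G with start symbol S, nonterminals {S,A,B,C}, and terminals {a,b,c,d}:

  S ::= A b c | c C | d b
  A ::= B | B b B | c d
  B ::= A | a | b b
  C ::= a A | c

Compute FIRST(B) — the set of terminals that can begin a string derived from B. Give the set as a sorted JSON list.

Compute FIRST by fixpoint:
iter 1:
  A via A→c d: +{c}
  B via B→A: +{c}
  B via B→a: +{a}
  B via B→b b: +{b}
  C via C→a A: +{a}
  C via C→c: +{c}
  S via S→A b c: +{c}
  S via S→d b: +{d}
  FIRST(S)={c,d}  FIRST(A)={c}  FIRST(B)={a,b,c}  FIRST(C)={a,c}
iter 2:
  A via A→B: +{a,b}
  S via S→A b c: +{a,b}
  FIRST(S)={a,b,c,d}  FIRST(A)={a,b,c}  FIRST(B)={a,b,c}  FIRST(C)={a,c}
iter 3: done
  FIRST(S)={a,b,c,d}  FIRST(A)={a,b,c}  FIRST(B)={a,b,c}  FIRST(C)={a,c}

FIRST(B) = ["a", "b", "c"]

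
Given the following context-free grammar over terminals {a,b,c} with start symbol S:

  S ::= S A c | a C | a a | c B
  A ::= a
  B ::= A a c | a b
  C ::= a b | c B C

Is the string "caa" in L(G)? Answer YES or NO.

Convert to CNF:
  S -> S X5 | T0 C | T0 T0 | T1 B
  A -> a
  B -> A X3 | T0 T2
  C -> T0 T2 | T1 X4
  T0 -> a
  T1 -> c
  T2 -> b
  X3 -> T0 T1
  X4 -> B C
  X5 -> A T1

Fill CYK table bottom-up:
  cell(0,0) c: {T1}  orig:{}
  cell(1,1) a: {A,T0}  orig:{A}
  cell(2,2) a: {A,T0}  orig:{A}
  cell(0,1) ca: ∅
  cell(1,2) aa: {S}
  cell(0,2) caa: ∅

S ∉ T[0,2] ⇒ NO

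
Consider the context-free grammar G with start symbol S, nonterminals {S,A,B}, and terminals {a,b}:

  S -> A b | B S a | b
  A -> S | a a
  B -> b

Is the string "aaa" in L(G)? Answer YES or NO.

Convert to CNF:
  S -> A T0 | B X3 | b
  A -> A T0 | B X2 | T1 T1 | b
  B -> b
  T0 -> b
  T1 -> a
  X2 -> S T1
  X3 -> S T1

CYK table (by increasing span):
  T[0,0] 'a' = {T1}  orig:{}
  T[1,1] 'a' = {T1}  orig:{}
  T[2,2] 'a' = {T1}  orig:{}
  T[0,1] 'aa' = {A}
  T[1,2] 'aa' = {A}
  T[0,2] 'aaa' = ∅

S ∉ T[0,2] ⇒ NO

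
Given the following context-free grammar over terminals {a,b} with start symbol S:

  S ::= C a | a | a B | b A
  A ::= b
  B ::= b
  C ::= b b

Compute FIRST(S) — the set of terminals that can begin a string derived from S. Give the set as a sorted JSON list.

FIRST iteration:
round 1:
  A via A→b: +{b}
  B via B→b: +{b}
  C via C→b b: +{b}
  S via S→C a: +{b}
  S via S→a: +{a}
  FIRST[S]={a,b}  FIRST[A]={b}  FIRST[B]={b}  FIRST[C]={b}
round 2: — fixpoint
  FIRST[S]={a,b}  FIRST[A]={b}  FIRST[B]={b}  FIRST[C]={b}

FIRST(S) = ["a", "b"]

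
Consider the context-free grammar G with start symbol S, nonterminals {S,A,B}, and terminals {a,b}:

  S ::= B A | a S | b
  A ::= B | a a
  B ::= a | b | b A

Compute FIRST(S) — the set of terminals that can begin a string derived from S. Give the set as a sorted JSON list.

FIRST iteration:
[1]
  A via A→a a: +{a}
  B via B→a: +{a}
  B via B→b: +{b}
  S via S→B A: +{a,b}
  FIRST(S)={a,b}  FIRST(A)={a}  FIRST(B)={a,b}
[2]
  A via A→B: +{b}
  FIRST(S)={a,b}  FIRST(A)={a,b}  FIRST(B)={a,b}
[3] done
  FIRST(S)={a,b}  FIRST(A)={a,b}  FIRST(B)={a,b}

FIRST(S) = ["a", "b"]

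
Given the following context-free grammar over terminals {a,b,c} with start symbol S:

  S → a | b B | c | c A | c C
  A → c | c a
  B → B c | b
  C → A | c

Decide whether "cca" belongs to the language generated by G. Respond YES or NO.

CNF form of G:
  S -> T0 A | T0 C | T2 B | a | c
  A -> T0 T1 | c
  B -> B T0 | b
  C -> T0 T1 | c
  T0 -> c
  T1 -> a
  T2 -> b

Fill CYK table bottom-up:
  cell(0,0) c: {A,C,S,T0}  orig:{A,C,S}
  cell(1,1) c: {A,C,S,T0}  orig:{A,C,S}
  cell(2,2) a: {S,T1}  orig:{S}
  cell(0,1) cc: {S}
  cell(1,2) ca: {A,C}
  cell(0,2) cca: {S}

S ∈ T[0,2] ⇒ YES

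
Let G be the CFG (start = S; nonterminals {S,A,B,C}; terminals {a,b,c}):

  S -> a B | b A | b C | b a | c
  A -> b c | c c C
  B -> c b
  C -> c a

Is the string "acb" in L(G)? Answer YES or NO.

CNF form of G:
  S -> T0 A | T0 C | T0 T2 | T2 B | c
  A -> T0 T1 | T1 X3
  B -> T1 T0
  C -> T1 T2
  T0 -> b
  T1 -> c
  T2 -> a
  X3 -> T1 C

CYK table (by increasing span):
  cell(0,0) a: {T2}  orig:{}
  cell(1,1) c: {S,T1}  orig:{S}
  cell(2,2) b: {T0}  orig:{}
  cell(0,1) ac: ∅
  cell(1,2) cb: {B}
  cell(0,2) acb: {S}

S ∈ T[0,2] ⇒ YES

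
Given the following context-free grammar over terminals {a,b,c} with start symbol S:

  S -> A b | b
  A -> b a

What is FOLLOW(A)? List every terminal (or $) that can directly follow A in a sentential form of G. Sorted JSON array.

FIRST sets, iterate to fixpoint:
round 1:
  A via A→b a: +{b}
  S via S→A b: +{b}
  FIRST[S]={b}  FIRST[A]={b}
round 2: done
  FIRST[S]={b}  FIRST[A]={b}

FOLLOW iteration:
initialize: $ ∈ FOLLOW(S)
pass 1:
  S→A b: FOLLOW(A) ⊇ FIRST(b) = {b}; new: +{b}
  S: {$}  A: {b}
pass 2: — fixpoint
  S: {$}  A: {b}

FOLLOW(A) = ["b"]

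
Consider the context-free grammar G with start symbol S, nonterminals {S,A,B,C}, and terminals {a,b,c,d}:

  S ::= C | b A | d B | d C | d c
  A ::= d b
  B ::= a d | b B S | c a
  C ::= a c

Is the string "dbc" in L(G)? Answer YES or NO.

Convert to CNF:
  S -> T0 B | T0 C | T0 T3 | T1 A | T2 T3
  A -> T0 T1
  B -> T1 X4 | T2 T0 | T3 T2
  C -> T2 T3
  T0 -> d
  T1 -> b
  T2 -> a
  T3 -> c
  X4 -> B S

Fill CYK table bottom-up:
  [0..0]={T0}  "d"  orig:{}
  [1..1]={T1}  "b"  orig:{}
  [2..2]={T3}  "c"  orig:{}
  [0..1]={A}  "db"
  [1..2]=∅  "bc"
  [0..2]=∅  "dbc"

S ∉ T[0,2] ⇒ NO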